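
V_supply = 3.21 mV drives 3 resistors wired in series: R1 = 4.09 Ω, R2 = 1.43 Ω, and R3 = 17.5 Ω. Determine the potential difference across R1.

Series total: ΣR = 4.09 + 1.43 + 17.5 = 23.02 Ω.
By the voltage-divider rule, V = 3.21 × 4.090/23.02 = 0.5703 mV.

V ≈ 0.570 mV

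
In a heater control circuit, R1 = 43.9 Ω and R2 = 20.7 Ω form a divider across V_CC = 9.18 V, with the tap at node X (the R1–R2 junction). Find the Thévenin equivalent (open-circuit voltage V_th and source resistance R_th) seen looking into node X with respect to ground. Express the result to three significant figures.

Open-circuit (no load on X): V_th = V_CC · R2/(R1 + R2) = 9.18 × 20.7/(43.90 + 20.7) = 2.942 V.
Zeroing V_CC shorts the top of R1 to ground, so R_th = R1 ‖ R2 = 14.07 Ω.

V_th ≈ 2.94 V, R_th ≈ 14.1 Ω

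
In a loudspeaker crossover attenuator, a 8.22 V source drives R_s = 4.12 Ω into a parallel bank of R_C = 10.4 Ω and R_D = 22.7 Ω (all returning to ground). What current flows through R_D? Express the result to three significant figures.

Parallel bank: R_p = 1/(1/10.4 + 1/22.7) = 7.132 Ω.
V_A = 8.22 × 7.132/11.25 = 5.210 V.
I(R_D) = V_A / R_D = 5.210/22.7 = 0.2295 A.
(Equivalently: I_total = 0.7305 A, then current-divider fraction G_k/ΣG = 0.3142.)

I ≈ 0.230 A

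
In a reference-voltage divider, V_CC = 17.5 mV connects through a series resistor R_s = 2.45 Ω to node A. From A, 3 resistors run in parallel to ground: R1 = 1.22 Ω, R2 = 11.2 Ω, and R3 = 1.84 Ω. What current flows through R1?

I ≈ 3.15 mA

Equivalent of the parallel group: R_p = 0.6885 Ω.
V_A = 17.5 × 0.6885/3.138 = 3.839 mV.
I(R1) = V_A / R1 = 3.839/1.22 = 3.147 mA.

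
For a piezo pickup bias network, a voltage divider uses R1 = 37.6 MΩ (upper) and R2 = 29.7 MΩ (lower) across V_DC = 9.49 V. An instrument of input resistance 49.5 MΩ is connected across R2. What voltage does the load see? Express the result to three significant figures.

V_out ≈ 3.14 V

The load sits in parallel with R2, giving an effective lower resistance R2' = R2·R_L/(R2+R_L) = 18.56 MΩ.
Then V_out = V_DC · R2'/(R1 + R2') = 9.49 × 18.56/56.16 = 3.137 V.
(Unloaded it would be 4.19 V; the load pulls it down.)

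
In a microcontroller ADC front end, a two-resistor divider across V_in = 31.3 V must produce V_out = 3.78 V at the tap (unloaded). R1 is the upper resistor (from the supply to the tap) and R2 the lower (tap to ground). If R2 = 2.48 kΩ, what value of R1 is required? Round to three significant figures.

R1 ≈ 18.1 kΩ

Required fraction k = V_out/V_in = 0.1208.
R1 = R2·(1/k − 1) = 2.48 × 7.280 = 18.06 kΩ.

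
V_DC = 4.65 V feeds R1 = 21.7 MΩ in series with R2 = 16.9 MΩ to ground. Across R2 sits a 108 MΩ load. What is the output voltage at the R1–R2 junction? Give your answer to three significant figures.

First combine the lower leg with the load: R2 ‖ R_L = 14.61 MΩ.
Voltage divider with the loaded lower leg: V_out = 4.65 × 14.61/(21.7 + 14.61) = 4.65 × 0.4024 = 1.871 V.
(Unloaded it would be 2.04 V; the load pulls it down.)

V_out ≈ 1.87 V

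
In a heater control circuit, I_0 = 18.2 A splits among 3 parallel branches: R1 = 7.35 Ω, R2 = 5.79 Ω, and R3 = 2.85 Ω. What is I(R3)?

Conductances: ΣG = 1/7.35 + 1/5.79 + 1/2.85 = 0.6596 (1/Ω).
Current divider: I(R3) = I_0 · G_k/ΣG = 18.2 × (0.3509/0.6596) = 18.2 × 0.5319 = 9.681 A.

I ≈ 9.68 A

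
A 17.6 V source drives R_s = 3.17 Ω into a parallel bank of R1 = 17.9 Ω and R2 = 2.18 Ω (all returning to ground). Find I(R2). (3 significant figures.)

Parallel bank: R_p = 1/(1/17.9 + 1/2.18) = 1.943 Ω.
Node voltage V_A = V_s · R_p/(R_s + R_p) = 17.6 × 0.3801 = 6.689 V.
I(R2) = V_A / R2 = 6.689/2.18 = 3.068 A.

I ≈ 3.07 A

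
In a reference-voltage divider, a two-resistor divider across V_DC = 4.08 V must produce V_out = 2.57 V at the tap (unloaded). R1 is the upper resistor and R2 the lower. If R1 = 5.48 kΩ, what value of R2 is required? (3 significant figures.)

V_out/V_DC = R2/(R1+R2) = 0.6299.
So R2 = R1 · V_out/(V_DC − V_out) = 5.48 × 2.57/(4.08 − 2.57) = 5.48 × 1.702 = 9.327 kΩ.

R2 ≈ 9.33 kΩ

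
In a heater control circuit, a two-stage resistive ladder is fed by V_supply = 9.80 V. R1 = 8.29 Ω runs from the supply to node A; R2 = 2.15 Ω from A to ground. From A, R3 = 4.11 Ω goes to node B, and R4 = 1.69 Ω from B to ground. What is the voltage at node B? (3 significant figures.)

V_B ≈ 0.454 V

The second stage (R3 + R4 = 5.800 Ω) loads node A in parallel with R2.
R2 ‖ (R3+R4) = 1.569 Ω.
So V_A = 9.80 × 0.1591 = 1.559 V.
V_B = V_A × 0.2914 = 0.4543 V.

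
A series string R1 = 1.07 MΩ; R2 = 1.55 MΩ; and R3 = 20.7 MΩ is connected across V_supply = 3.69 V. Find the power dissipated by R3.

P ≈ 0.518 µW

The common current is I = 3.69/23.32 = 0.1582 µA.
P = I²R = 0.02504 × 20.7 = 0.5183 µW.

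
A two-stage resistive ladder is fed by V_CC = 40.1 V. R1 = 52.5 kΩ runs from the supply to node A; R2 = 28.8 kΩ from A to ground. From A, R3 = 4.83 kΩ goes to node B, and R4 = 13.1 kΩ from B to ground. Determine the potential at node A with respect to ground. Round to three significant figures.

V_A ≈ 6.97 V

Node A sees R2 in parallel with the series input of stage 2, R3 + R4 = 17.93 kΩ.
Effective lower resistance at A: R2 ‖ 17.93 = 11.05 kΩ.
So V_A = 40.1 × 0.1739 = 6.973 V.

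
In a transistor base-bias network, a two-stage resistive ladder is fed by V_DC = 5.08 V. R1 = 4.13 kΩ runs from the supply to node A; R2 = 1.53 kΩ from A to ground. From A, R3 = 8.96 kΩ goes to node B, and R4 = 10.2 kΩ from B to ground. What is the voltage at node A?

Looking into the second stage from A: R3 + R4 = 19.16 kΩ appears in parallel with R2.
R2 ‖ (R3+R4) = 1.417 kΩ.
First divider: V_A = V_DC · 1.417/(4.13 + 1.417) = 1.298 V.

V_A ≈ 1.30 V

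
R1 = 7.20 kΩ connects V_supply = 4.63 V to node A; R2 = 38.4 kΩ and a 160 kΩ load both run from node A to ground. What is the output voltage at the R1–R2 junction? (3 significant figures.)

V_out ≈ 3.76 V

The load sits in parallel with R2, giving an effective lower resistance R2' = R2·R_L/(R2+R_L) = 30.97 kΩ.
Voltage divider with the loaded lower leg: V_out = 4.63 × 30.97/(7.20 + 30.97) = 4.63 × 0.8114 = 3.757 V.
(Unloaded it would be 3.90 V; the load pulls it down.)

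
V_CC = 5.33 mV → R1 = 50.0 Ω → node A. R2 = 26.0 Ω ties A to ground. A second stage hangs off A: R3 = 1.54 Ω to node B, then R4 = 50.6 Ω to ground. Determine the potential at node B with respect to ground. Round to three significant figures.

V_B ≈ 1.33 mV

Looking into the second stage from A: R3 + R4 = 52.14 Ω appears in parallel with R2.
Effective lower resistance at A: R2 ‖ 52.14 = 17.35 Ω.
First divider: V_A = V_CC · 17.35/(50.0 + 17.35) = 1.373 mV.
V_B = V_A × 0.9705 = 1.332 mV.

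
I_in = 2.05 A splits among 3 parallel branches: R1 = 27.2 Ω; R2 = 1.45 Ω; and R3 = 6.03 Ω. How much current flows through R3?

Total conductance ΣG = 1/27.2 + 1/1.45 + 1/6.03 = 0.8923 (units of 1/Ω).
R3 takes the fraction G_k/ΣG = 0.1658/0.8923 = 0.1859, so I = 2.05 × 0.1859 = 0.3810 A.

I ≈ 0.381 A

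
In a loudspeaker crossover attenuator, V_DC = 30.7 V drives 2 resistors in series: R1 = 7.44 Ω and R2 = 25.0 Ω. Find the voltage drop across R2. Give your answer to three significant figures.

V ≈ 23.7 V

Series total: ΣR = 7.44 + 25.0 = 32.44 Ω.
V = V_DC · R/ΣR = 30.7 × 0.7707 = 23.66 V.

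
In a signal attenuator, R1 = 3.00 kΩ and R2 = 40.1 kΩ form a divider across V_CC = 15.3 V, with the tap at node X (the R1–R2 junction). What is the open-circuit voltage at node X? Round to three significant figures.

V_th ≈ 14.2 V

With X open, the divider is unloaded: V_th = 15.3 × 40.1/43.10 = 14.24 V.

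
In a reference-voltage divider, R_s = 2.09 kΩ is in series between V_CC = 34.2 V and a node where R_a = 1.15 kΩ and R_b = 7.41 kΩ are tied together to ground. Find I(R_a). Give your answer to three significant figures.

I ≈ 9.59 mA

Combine the parallel branches: R_p = (1/1.15 + 1/7.41)⁻¹ = 0.9955 kΩ.
V_A = 34.2 × 0.9955/3.086 = 11.03 V.
Branch current I = V_A/R_a = 11.03/1.15 = 9.595 mA.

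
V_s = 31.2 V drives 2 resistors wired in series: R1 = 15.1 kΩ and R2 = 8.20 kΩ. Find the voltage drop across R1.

V ≈ 20.2 V

Series total: ΣR = 15.1 + 8.20 = 23.30 kΩ.
By the voltage-divider rule, V = 31.2 × 15.10/23.30 = 20.22 V.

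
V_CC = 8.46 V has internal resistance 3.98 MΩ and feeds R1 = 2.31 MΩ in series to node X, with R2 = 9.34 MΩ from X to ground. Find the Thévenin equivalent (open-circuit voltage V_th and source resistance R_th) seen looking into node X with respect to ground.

V_th ≈ 5.06 V, R_th ≈ 3.76 MΩ

R1' = 3.98 + 2.31 = 6.290 MΩ (source resistance + R1).
With X open, the divider is unloaded: V_th = 8.46 × 9.34/15.63 = 5.055 V.
With V_CC suppressed (replaced by a short), R_th = R1' ‖ R2 = (6.290 × 9.34)/(6.290 + 9.34) = 3.759 MΩ.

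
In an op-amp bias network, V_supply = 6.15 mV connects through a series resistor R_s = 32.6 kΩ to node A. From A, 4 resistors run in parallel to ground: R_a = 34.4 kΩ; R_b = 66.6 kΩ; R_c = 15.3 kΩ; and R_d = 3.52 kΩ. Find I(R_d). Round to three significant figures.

I ≈ 0.126 µA

Combine the parallel branches: R_p = (1/34.4 + 1/66.6 + 1/15.3 + 1/3.52)⁻¹ = 2.541 kΩ.
V_A = 6.15 × 2.541/35.14 = 0.4447 mV.
Branch current I = V_A/R_d = 0.4447/3.52 = 0.1263 µA.
(Check via current divider: I_total = 0.1750 µA; share G_k/ΣG = 0.7219 → same result.)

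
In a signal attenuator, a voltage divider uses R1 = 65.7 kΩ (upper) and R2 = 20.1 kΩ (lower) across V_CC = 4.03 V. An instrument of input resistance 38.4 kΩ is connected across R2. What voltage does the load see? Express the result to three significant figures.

V_out ≈ 0.674 V

First combine the lower leg with the load: R2 ‖ R_L = 13.19 kΩ.
Voltage divider with the loaded lower leg: V_out = 4.03 × 13.19/(65.7 + 13.19) = 4.03 × 0.1672 = 0.6740 V.
(Unloaded it would be 0.944 V; the load pulls it down.)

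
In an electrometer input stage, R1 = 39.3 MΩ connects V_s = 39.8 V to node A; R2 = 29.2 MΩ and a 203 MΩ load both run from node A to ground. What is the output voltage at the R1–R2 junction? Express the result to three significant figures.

First combine the lower leg with the load: R2 ‖ R_L = 25.53 MΩ.
Then V_out = V_s · R2'/(R1 + R2') = 39.8 × 25.53/64.83 = 15.67 V.
(Unloaded it would be 17.0 V; the load pulls it down.)

V_out ≈ 15.7 V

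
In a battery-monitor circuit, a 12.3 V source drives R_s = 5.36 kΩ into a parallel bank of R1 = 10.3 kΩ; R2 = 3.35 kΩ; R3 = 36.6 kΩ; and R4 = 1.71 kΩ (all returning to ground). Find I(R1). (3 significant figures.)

Parallel bank: R_p = 1/(1/10.3 + 1/3.35 + 1/36.6 + 1/1.71) = 0.9923 kΩ.
Node voltage V_A = V_supply · R_p/(R_s + R_p) = 12.3 × 0.1562 = 1.921 V.
I(R1) = V_A / R1 = 1.921/10.3 = 0.1866 mA.
(Equivalently: I_total = 1.936 mA, then current-divider fraction G_k/ΣG = 0.09634.)

I ≈ 0.187 mA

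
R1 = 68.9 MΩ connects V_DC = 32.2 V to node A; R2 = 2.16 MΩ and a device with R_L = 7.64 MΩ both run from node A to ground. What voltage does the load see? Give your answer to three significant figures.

R2 ‖ R_L = (2.16 × 7.64)/(2.16 + 7.64) = 1.684 MΩ.
Voltage divider with the loaded lower leg: V_out = 32.2 × 1.684/(68.9 + 1.684) = 32.2 × 0.02386 = 0.7682 V.
(Unloaded it would be 0.979 V; the load pulls it down.)

V_out ≈ 0.768 V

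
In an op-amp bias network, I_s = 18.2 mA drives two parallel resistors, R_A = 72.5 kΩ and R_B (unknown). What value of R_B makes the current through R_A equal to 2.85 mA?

Two-branch current divider: I_A = I_s · R_B/(R_A + R_B).
With f = 0.1566, R_B = R_A · f/(1−f) = 72.5 × 0.1857 = 13.46 kΩ.

R_B ≈ 13.5 kΩ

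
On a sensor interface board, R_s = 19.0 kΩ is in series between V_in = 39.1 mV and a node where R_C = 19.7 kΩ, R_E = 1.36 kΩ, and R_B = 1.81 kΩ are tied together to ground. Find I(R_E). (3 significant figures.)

I ≈ 1.09 µA

Equivalent of the parallel group: R_p = 0.7471 kΩ.
Node voltage V_A = V_in · R_p/(R_s + R_p) = 39.1 × 0.03783 = 1.479 mV.
I(R_E) = V_A / R_E = 1.479/1.36 = 1.088 µA.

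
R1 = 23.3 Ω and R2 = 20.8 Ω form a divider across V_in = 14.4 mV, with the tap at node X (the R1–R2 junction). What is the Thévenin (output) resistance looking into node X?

With V_in suppressed (replaced by a short), R_th = R1 ‖ R2 = (23.30 × 20.8)/(23.30 + 20.8) = 10.99 Ω.

R_th ≈ 11.0 Ω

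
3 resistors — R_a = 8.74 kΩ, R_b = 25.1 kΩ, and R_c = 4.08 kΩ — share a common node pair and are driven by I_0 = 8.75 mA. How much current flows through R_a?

I ≈ 2.51 mA

ΣG = 1/8.74 + 1/25.1 + 1/4.08 = 0.3994.
Current divider: I(R_a) = I_0 · G_k/ΣG = 8.75 × (0.1144/0.3994) = 8.75 × 0.2865 = 2.507 mA.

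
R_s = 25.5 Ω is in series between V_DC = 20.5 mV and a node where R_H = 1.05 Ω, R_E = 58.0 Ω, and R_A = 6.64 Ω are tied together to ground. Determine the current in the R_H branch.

I ≈ 0.660 mA

Parallel bank: R_p = 1/(1/1.05 + 1/58.0 + 1/6.64) = 0.8927 Ω.
V_A = 20.5 × 0.8927/26.39 = 0.6934 mV.
I(R_H) = V_A / R_H = 0.6934/1.05 = 0.6604 mA.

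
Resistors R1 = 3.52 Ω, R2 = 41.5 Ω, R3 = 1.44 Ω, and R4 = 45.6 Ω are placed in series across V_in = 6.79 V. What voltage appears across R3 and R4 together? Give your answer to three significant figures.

V ≈ 3.47 V

Series total: ΣR = 3.52 + 41.5 + 1.44 + 45.6 = 92.06 Ω.
R_{R3..R4} = 1.44 + 45.6 = 47.04 Ω.
V = V_in · R/ΣR = 6.79 × 0.5110 = 3.469 V.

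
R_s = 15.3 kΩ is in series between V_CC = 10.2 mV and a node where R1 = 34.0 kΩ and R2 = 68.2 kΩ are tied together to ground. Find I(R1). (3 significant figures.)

Equivalent of the parallel group: R_p = 22.69 kΩ.
V_A = 10.2 × 22.69/37.99 = 6.092 mV.
I(R1) = V_A / R1 = 6.092/34.0 = 0.1792 µA.

I ≈ 0.179 µA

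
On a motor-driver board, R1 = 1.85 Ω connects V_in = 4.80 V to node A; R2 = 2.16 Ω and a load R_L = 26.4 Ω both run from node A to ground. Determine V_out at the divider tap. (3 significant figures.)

V_out ≈ 2.49 V

R2 ‖ R_L = (2.16 × 26.4)/(2.16 + 26.4) = 1.997 Ω.
Voltage divider with the loaded lower leg: V_out = 4.80 × 1.997/(1.85 + 1.997) = 4.80 × 0.5191 = 2.491 V.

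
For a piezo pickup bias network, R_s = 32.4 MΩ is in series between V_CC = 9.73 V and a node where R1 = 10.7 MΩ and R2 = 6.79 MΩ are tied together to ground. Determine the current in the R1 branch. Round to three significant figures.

I ≈ 0.103 µA

Parallel bank: R_p = 1/(1/10.7 + 1/6.79) = 4.154 MΩ.
V_A = 9.73 × 4.154/36.55 = 1.106 V.
Branch current I = V_A/R1 = 1.106/10.7 = 0.1033 µA.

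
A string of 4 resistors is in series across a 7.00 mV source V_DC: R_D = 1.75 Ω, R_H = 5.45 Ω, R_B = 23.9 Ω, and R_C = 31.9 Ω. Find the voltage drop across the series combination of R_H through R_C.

V ≈ 6.81 mV

Series total: ΣR = 1.75 + 5.45 + 23.9 + 31.9 = 63.00 Ω.
R_{R_H..R_C} = 5.45 + 23.9 + 31.9 = 61.25 Ω.
Voltage divider: V = V_DC · (61.25 / 63.00) = 7.00 × 0.9722 = 6.806 mV.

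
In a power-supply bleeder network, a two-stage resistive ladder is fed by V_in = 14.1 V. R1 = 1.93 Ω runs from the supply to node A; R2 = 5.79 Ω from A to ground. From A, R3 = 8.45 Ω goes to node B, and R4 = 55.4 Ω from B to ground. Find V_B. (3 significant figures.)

Looking into the second stage from A: R3 + R4 = 63.85 Ω appears in parallel with R2.
R2 ‖ (R3+R4) = 5.309 Ω.
So V_A = 14.1 × 0.7334 = 10.34 V.
V_B = V_A × 0.8677 = 8.972 V.

V_B ≈ 8.97 V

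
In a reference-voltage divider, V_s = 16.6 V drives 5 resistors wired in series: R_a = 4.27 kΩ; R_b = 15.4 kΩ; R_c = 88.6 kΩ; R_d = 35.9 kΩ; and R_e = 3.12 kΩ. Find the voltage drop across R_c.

V ≈ 9.99 V

ΣR = 4.27 + 15.4 + 88.6 + 35.9 + 3.12 = 147.3 kΩ.
By the voltage-divider rule, V = 16.6 × 88.60/147.3 = 9.985 V.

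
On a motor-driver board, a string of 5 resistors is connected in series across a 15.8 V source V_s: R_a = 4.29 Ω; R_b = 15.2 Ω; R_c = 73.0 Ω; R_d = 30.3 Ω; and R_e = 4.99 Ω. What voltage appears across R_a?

ΣR = 4.29 + 15.2 + 73.0 + 30.3 + 4.99 = 127.8 Ω.
V = V_s · R/ΣR = 15.8 × 0.03357 = 0.5305 V.

V ≈ 0.530 V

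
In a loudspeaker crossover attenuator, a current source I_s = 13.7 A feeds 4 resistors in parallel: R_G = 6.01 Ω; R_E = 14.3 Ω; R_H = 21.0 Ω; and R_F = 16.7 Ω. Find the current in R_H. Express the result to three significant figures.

ΣG = 1/6.01 + 1/14.3 + 1/21.0 + 1/16.7 = 0.3438.
Current divider: I(R_H) = I_s · G_k/ΣG = 13.7 × (0.04762/0.3438) = 13.7 × 0.1385 = 1.897 A.

I ≈ 1.90 A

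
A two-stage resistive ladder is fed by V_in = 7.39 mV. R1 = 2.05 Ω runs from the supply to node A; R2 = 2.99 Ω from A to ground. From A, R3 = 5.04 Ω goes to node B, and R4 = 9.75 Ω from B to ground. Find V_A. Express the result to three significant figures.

Node A sees R2 in parallel with the series input of stage 2, R3 + R4 = 14.79 Ω.
R2 ‖ (R3+R4) = 2.487 Ω.
V_A = 7.39 × 2.487/(2.05 + 2.487) = 4.051 mV.

V_A ≈ 4.05 mV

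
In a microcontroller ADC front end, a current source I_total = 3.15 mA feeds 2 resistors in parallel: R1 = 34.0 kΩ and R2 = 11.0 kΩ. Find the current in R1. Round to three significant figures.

Two-branch current divider: I_k = I_total · R_other/(R_1 + R_2).
So I = 3.15 × 11.0/45.00 = 0.7700 mA.

I ≈ 0.770 mA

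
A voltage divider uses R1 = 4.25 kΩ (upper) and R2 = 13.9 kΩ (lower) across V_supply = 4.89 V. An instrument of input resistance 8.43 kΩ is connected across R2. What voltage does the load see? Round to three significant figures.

The load sits in parallel with R2, giving an effective lower resistance R2' = R2·R_L/(R2+R_L) = 5.248 kΩ.
Voltage divider with the loaded lower leg: V_out = 4.89 × 5.248/(4.25 + 5.248) = 4.89 × 0.5525 = 2.702 V.
(Unloaded it would be 3.74 V; the load pulls it down.)

V_out ≈ 2.70 V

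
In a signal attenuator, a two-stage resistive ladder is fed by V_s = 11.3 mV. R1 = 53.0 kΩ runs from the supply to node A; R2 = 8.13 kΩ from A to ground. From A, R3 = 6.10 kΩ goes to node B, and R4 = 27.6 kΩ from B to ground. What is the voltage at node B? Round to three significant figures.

V_B ≈ 1.02 mV

The second stage (R3 + R4 = 33.70 kΩ) loads node A in parallel with R2.
R2 ‖ (R3+R4) = 6.550 kΩ.
First divider: V_A = V_s · 6.550/(53.0 + 6.550) = 1.243 mV.
Stage 2 is unloaded, so V_B = V_A · R4/(R3+R4) = 1.243 × 27.6/33.70 = 1.018 mV.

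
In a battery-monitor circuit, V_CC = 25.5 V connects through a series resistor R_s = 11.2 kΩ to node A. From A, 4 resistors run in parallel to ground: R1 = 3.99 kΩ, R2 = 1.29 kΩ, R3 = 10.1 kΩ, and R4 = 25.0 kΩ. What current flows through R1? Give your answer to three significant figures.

I ≈ 0.455 mA

Parallel bank: R_p = 1/(1/3.99 + 1/1.29 + 1/10.1 + 1/25.0) = 0.8585 kΩ.
Node voltage V_A = V_CC · R_p/(R_s + R_p) = 25.5 × 0.07119 = 1.815 V.
I(R1) = V_A / R1 = 1.815/3.99 = 0.4550 mA.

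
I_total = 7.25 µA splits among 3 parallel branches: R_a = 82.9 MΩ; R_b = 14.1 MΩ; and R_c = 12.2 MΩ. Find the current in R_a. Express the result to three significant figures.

I ≈ 0.530 µA

ΣG = 1/82.9 + 1/14.1 + 1/12.2 = 0.1650.
R_a takes the fraction G_k/ΣG = 0.01206/0.1650 = 0.07313, so I = 7.25 × 0.07313 = 0.5302 µA.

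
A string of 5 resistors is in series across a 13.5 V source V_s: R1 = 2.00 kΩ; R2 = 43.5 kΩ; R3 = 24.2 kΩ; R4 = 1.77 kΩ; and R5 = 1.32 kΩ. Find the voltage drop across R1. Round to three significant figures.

V ≈ 0.371 V

ΣR = 2.00 + 43.5 + 24.2 + 1.77 + 1.32 = 72.79 kΩ.
By the voltage-divider rule, V = 13.5 × 2.000/72.79 = 0.3709 V.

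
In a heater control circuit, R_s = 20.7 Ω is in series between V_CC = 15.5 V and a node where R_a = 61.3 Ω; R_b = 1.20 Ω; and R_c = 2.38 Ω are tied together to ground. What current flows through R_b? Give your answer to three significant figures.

Combine the parallel branches: R_p = (1/61.3 + 1/1.20 + 1/2.38)⁻¹ = 0.7875 Ω.
V_A = 15.5 × 0.7875/21.49 = 0.5681 V.
Branch current I = V_A/R_b = 0.5681/1.20 = 0.4734 A.
(Equivalently: I_total = 0.7213 A, then current-divider fraction G_k/ΣG = 0.6563.)

I ≈ 0.473 A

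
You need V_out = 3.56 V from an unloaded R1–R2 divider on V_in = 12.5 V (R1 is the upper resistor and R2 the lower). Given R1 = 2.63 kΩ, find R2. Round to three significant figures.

V_out/V_in = R2/(R1+R2) = 0.2848.
So R2 = R1 · V_out/(V_in − V_out) = 2.63 × 3.56/(12.5 − 3.56) = 2.63 × 0.3982 = 1.047 kΩ.

R2 ≈ 1.05 kΩ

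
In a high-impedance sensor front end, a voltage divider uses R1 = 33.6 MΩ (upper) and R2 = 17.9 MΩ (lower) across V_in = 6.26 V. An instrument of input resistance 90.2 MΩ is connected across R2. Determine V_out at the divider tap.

V_out ≈ 1.93 V

R2 ‖ R_L = (17.9 × 90.2)/(17.9 + 90.2) = 14.94 MΩ.
Voltage divider with the loaded lower leg: V_out = 6.26 × 14.94/(33.6 + 14.94) = 6.26 × 0.3077 = 1.926 V.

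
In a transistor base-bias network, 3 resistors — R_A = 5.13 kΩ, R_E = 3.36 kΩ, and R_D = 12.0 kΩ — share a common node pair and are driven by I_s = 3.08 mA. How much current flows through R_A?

I ≈ 1.04 mA

ΣG = 1/5.13 + 1/3.36 + 1/12.0 = 0.5759.
Current divider: I(R_A) = I_s · G_k/ΣG = 3.08 × (0.1949/0.5759) = 3.08 × 0.3385 = 1.043 mA.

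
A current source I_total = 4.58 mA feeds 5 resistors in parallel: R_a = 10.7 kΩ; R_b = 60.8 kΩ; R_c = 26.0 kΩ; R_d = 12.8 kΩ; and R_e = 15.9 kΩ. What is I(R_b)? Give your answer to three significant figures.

Conductances: ΣG = 1/10.7 + 1/60.8 + 1/26.0 + 1/12.8 + 1/15.9 = 0.2894 (1/kΩ).
Current divider: I(R_b) = I_total · G_k/ΣG = 4.58 × (0.01645/0.2894) = 4.58 × 0.05684 = 0.2603 mA.

I ≈ 0.260 mA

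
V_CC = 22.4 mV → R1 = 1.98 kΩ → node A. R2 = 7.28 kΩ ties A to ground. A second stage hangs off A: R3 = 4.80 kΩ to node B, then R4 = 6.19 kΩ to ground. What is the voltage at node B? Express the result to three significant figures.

V_B ≈ 8.69 mV

Looking into the second stage from A: R3 + R4 = 10.99 kΩ appears in parallel with R2.
Effective lower resistance at A: R2 ‖ 10.99 = 4.379 kΩ.
So V_A = 22.4 × 0.6886 = 15.43 mV.
Then the unloaded second divider: V_B = V_A × R4/(R3+R4) = 15.43 × 0.5632 = 8.688 mV.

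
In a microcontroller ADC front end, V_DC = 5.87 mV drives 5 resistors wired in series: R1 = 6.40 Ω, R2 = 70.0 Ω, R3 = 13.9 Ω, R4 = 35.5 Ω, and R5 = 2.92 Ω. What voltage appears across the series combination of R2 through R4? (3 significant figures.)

V ≈ 5.44 mV

ΣR = 6.40 + 70.0 + 13.9 + 35.5 + 2.92 = 128.7 Ω.
R_{R2..R4} = 70.0 + 13.9 + 35.5 = 119.4 Ω.
V = V_DC · R/ΣR = 5.87 × 0.9276 = 5.445 mV.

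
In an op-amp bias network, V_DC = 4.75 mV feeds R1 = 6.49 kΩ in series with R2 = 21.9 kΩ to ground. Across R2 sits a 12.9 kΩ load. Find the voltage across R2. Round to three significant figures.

V_out ≈ 2.64 mV

First combine the lower leg with the load: R2 ‖ R_L = 8.118 kΩ.
Then V_out = V_DC · R2'/(R1 + R2') = 4.75 × 8.118/14.61 = 2.640 mV.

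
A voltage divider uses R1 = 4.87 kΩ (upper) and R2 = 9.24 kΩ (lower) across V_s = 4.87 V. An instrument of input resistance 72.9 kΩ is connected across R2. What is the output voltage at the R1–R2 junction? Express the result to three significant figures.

The load sits in parallel with R2, giving an effective lower resistance R2' = R2·R_L/(R2+R_L) = 8.201 kΩ.
Voltage divider with the loaded lower leg: V_out = 4.87 × 8.201/(4.87 + 8.201) = 4.87 × 0.6274 = 3.055 V.
(Unloaded it would be 3.19 V; the load pulls it down.)

V_out ≈ 3.06 V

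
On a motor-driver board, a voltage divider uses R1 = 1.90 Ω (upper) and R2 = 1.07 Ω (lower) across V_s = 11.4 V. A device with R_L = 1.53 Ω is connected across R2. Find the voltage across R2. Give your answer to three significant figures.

V_out ≈ 2.84 V

First combine the lower leg with the load: R2 ‖ R_L = 0.6297 Ω.
Then V_out = V_s · R2'/(R1 + R2') = 11.4 × 0.6297/2.530 = 2.838 V.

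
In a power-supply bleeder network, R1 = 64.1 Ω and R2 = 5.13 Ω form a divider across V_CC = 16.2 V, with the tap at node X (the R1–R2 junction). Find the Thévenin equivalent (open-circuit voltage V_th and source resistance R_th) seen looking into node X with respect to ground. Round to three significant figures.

With X open, the divider is unloaded: V_th = 16.2 × 5.13/69.23 = 1.200 V.
Looking into X with the source shorted: R_th = R1·R2/(R1+R2) = 64.10 × 5.13/69.23 = 4.750 Ω.

V_th ≈ 1.20 V, R_th ≈ 4.75 Ω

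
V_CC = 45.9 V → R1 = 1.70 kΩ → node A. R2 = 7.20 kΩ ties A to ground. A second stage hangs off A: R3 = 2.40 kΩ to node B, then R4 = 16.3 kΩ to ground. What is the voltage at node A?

V_A ≈ 34.6 V

Node A sees R2 in parallel with the series input of stage 2, R3 + R4 = 18.70 kΩ.
Effective lower resistance at A: R2 ‖ 18.70 = 5.198 kΩ.
First divider: V_A = V_CC · 5.198/(1.70 + 5.198) = 34.59 V.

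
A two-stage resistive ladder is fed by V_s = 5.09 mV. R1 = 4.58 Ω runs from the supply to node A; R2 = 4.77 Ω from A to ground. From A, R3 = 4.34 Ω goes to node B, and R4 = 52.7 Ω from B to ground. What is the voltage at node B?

The second stage (R3 + R4 = 57.04 Ω) loads node A in parallel with R2.
R2 ‖ (R3+R4) = 4.402 Ω.
So V_A = 5.09 × 0.4901 = 2.495 mV.
V_B = V_A × 0.9239 = 2.305 mV.

V_B ≈ 2.30 mV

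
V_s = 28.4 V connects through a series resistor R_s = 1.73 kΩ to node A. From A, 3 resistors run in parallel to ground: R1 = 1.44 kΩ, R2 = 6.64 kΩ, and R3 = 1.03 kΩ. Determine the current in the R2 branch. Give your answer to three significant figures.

I ≈ 1.03 mA

Combine the parallel branches: R_p = (1/1.44 + 1/6.64 + 1/1.03)⁻¹ = 0.5507 kΩ.
V_A by voltage divider: V_A = 28.4 × 0.5507/(1.73 + 0.5507) = 6.857 V.
I(R2) = V_A / R2 = 6.857/6.64 = 1.033 mA.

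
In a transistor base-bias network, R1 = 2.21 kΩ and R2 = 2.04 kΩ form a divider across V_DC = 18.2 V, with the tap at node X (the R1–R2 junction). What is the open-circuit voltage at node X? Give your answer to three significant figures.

Open-circuit (no load on X): V_th = V_DC · R2/(R1 + R2) = 18.2 × 2.04/(2.210 + 2.04) = 8.736 V.

V_th ≈ 8.74 V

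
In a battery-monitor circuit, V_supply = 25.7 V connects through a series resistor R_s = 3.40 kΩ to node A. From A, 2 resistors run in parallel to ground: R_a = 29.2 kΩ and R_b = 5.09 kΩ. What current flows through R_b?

Combine the parallel branches: R_p = (1/29.2 + 1/5.09)⁻¹ = 4.334 kΩ.
V_A by voltage divider: V_A = 25.7 × 4.334/(3.40 + 4.334) = 14.40 V.
I(R_b) = V_A / R_b = 14.40/5.09 = 2.830 mA.
(Equivalently: I_total = 3.323 mA, then current-divider fraction G_k/ΣG = 0.8516.)

I ≈ 2.83 mA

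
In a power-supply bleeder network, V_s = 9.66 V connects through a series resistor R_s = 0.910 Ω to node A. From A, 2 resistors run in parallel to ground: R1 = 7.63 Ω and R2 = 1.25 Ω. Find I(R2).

Combine the parallel branches: R_p = (1/7.63 + 1/1.25)⁻¹ = 1.074 Ω.
Node voltage V_A = V_s · R_p/(R_s + R_p) = 9.66 × 0.5413 = 5.229 V.
I(R2) = V_A / R2 = 5.229/1.25 = 4.183 A.
(Check via current divider: I_total = 4.869 A; share G_k/ΣG = 0.8592 → same result.)

I ≈ 4.18 A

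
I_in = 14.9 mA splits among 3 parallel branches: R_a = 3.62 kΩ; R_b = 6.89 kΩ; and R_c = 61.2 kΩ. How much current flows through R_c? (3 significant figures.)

I ≈ 0.556 mA

Total conductance ΣG = 1/3.62 + 1/6.89 + 1/61.2 = 0.4377 (units of 1/kΩ).
Current divider: I(R_c) = I_in · G_k/ΣG = 14.9 × (0.01634/0.4377) = 14.9 × 0.03733 = 0.5562 mA.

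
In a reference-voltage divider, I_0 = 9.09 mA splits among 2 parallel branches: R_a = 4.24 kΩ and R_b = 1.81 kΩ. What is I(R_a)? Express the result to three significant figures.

For two parallel branches, I_k = I_0 · (other R)/(sum of R).
I(R_a) = 9.09 × 1.81/(4.24 + 1.81) = 9.09 × 0.2992 = 2.719 mA.

I ≈ 2.72 mA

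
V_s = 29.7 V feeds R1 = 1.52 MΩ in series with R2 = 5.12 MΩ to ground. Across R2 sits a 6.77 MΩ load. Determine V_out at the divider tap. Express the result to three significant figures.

V_out ≈ 19.5 V

The load sits in parallel with R2, giving an effective lower resistance R2' = R2·R_L/(R2+R_L) = 2.915 MΩ.
Then V_out = V_s · R2'/(R1 + R2') = 29.7 × 2.915/4.435 = 19.52 V.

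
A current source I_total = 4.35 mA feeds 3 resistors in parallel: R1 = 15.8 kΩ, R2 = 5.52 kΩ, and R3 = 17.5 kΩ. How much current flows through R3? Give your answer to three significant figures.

ΣG = 1/15.8 + 1/5.52 + 1/17.5 = 0.3016.
Current divider: I(R3) = I_total · G_k/ΣG = 4.35 × (0.05714/0.3016) = 4.35 × 0.1895 = 0.8242 mA.

I ≈ 0.824 mA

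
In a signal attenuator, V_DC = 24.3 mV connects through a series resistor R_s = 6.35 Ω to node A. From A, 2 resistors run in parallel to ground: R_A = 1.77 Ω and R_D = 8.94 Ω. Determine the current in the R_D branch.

I ≈ 0.513 mA

Parallel bank: R_p = 1/(1/1.77 + 1/8.94) = 1.477 Ω.
V_A = 24.3 × 1.477/7.827 = 4.587 mV.
Branch current I = V_A/R_D = 4.587/8.94 = 0.5131 mA.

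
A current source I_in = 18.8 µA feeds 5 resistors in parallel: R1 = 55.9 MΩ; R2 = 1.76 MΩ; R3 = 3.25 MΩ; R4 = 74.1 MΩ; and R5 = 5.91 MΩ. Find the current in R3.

ΣG = 1/55.9 + 1/1.76 + 1/3.25 + 1/74.1 + 1/5.91 = 1.076.
Current divider: I(R3) = I_in · G_k/ΣG = 18.8 × (0.3077/1.076) = 18.8 × 0.2858 = 5.374 µA.

I ≈ 5.37 µA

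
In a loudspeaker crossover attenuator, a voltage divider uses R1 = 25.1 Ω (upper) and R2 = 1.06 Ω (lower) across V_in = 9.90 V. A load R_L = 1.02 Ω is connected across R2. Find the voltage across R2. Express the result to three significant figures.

First combine the lower leg with the load: R2 ‖ R_L = 0.5198 Ω.
Now apply the divider: V_out = 9.90 × 0.02029 = 0.2009 V.

V_out ≈ 0.201 V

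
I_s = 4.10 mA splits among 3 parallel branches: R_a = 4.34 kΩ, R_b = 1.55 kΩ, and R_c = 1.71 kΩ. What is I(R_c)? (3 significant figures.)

I ≈ 1.64 mA

ΣG = 1/4.34 + 1/1.55 + 1/1.71 = 1.460.
By the current-divider rule, I = I_s · G_k/ΣG = 4.10 × 0.4004 = 1.642 mA.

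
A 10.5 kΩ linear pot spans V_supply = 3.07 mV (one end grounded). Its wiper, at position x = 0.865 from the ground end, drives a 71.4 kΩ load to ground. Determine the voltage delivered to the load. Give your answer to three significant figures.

Lower segment x·R_p = 9.082 kΩ; upper segment (1−x)·R_p = 1.417 kΩ.
R_L loads the lower segment: effective lower R = 8.058 kΩ.
V_out = 3.07 × 8.058/(1.417 + 8.058) = 2.611 mV.

V_out ≈ 2.61 mV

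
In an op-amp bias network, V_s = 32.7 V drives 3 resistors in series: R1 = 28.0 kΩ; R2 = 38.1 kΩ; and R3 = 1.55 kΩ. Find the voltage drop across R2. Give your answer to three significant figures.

Total series resistance ΣR = 28.0 + 38.1 + 1.55 = 67.65 kΩ.
Voltage divider: V = V_s · (38.10 / 67.65) = 32.7 × 0.5632 = 18.42 V.

V ≈ 18.4 V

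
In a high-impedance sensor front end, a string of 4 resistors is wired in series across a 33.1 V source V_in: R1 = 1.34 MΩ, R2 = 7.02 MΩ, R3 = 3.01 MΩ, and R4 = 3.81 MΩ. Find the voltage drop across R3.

Total series resistance ΣR = 1.34 + 7.02 + 3.01 + 3.81 = 15.18 MΩ.
V = V_in · R/ΣR = 33.1 × 0.1983 = 6.563 V.

V ≈ 6.56 V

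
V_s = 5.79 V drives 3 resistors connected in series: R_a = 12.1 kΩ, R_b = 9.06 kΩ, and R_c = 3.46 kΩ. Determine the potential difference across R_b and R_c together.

ΣR = 12.1 + 9.06 + 3.46 = 24.62 kΩ.
R_{R_b..R_c} = 9.06 + 3.46 = 12.52 kΩ.
V = V_s · R/ΣR = 5.79 × 0.5085 = 2.944 V.

V ≈ 2.94 V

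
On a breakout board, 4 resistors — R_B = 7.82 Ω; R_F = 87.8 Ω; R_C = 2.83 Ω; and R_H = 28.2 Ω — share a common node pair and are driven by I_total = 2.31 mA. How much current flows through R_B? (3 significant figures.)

Conductances: ΣG = 1/7.82 + 1/87.8 + 1/2.83 + 1/28.2 = 0.5281 (1/Ω).
R_B takes the fraction G_k/ΣG = 0.1279/0.5281 = 0.2422, so I = 2.31 × 0.2422 = 0.5594 mA.

I ≈ 0.559 mA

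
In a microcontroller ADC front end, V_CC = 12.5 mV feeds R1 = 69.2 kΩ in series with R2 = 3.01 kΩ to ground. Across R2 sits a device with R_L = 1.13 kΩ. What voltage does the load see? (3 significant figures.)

First combine the lower leg with the load: R2 ‖ R_L = 0.8216 kΩ.
Voltage divider with the loaded lower leg: V_out = 12.5 × 0.8216/(69.2 + 0.8216) = 12.5 × 0.01173 = 0.1467 mV.
(Unloaded it would be 0.521 mV; the load pulls it down.)

V_out ≈ 0.147 mV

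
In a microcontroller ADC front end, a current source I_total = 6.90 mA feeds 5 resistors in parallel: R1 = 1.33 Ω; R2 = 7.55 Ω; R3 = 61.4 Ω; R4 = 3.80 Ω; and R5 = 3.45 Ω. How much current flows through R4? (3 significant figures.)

I ≈ 1.25 mA

Total conductance ΣG = 1/1.33 + 1/7.55 + 1/61.4 + 1/3.80 + 1/3.45 = 1.454 (units of 1/Ω).
R4 takes the fraction G_k/ΣG = 0.2632/1.454 = 0.1810, so I = 6.90 × 0.1810 = 1.249 mA.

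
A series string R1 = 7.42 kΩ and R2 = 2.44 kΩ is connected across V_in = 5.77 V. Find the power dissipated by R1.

P ≈ 2.54 mW

ΣR = 9.860 kΩ → I = 5.77/9.860 = 0.5852 mA.
P(R1) = I²·R1 = (0.5852)² × 7.42 = 2.541 mW.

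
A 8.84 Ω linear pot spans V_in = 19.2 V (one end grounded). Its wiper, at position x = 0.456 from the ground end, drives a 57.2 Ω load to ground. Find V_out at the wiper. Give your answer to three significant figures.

Lower segment x·R_p = 4.031 Ω; upper segment (1−x)·R_p = 4.809 Ω.
R_L loads the lower segment: effective lower R = 3.766 Ω.
V_out = 19.2 × 3.766/(4.809 + 3.766) = 8.432 V.

V_out ≈ 8.43 V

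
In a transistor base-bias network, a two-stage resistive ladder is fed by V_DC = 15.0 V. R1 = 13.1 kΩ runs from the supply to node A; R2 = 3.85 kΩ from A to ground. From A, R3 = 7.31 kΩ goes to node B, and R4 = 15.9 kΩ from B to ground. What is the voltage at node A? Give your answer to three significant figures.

Node A sees R2 in parallel with the series input of stage 2, R3 + R4 = 23.21 kΩ.
R2 ‖ (R3+R4) = 3.302 kΩ.
So V_A = 15.0 × 0.2013 = 3.020 V.

V_A ≈ 3.02 V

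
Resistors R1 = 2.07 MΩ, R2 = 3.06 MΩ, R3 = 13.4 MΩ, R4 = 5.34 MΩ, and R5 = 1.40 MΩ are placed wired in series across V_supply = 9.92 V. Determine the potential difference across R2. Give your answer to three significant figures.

Total series resistance ΣR = 2.07 + 3.06 + 13.4 + 5.34 + 1.40 = 25.27 MΩ.
Voltage divider: V = V_supply · (3.060 / 25.27) = 9.92 × 0.1211 = 1.201 V.

V ≈ 1.20 V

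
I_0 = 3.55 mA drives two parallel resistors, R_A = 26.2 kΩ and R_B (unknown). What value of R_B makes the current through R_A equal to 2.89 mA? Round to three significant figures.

Two-branch current divider: I_A = I_0 · R_B/(R_A + R_B).
With f = 0.8141, R_B = R_A · f/(1−f) = 26.2 × 4.379 = 114.7 kΩ.

R_B ≈ 115 kΩ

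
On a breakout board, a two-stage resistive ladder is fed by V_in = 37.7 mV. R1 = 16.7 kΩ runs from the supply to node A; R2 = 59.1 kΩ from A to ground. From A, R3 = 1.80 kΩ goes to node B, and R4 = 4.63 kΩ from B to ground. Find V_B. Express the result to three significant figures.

The second stage (R3 + R4 = 6.430 kΩ) loads node A in parallel with R2.
Effective lower resistance at A: R2 ‖ 6.430 = 5.799 kΩ.
First divider: V_A = V_in · 5.799/(16.7 + 5.799) = 9.717 mV.
Then the unloaded second divider: V_B = V_A × R4/(R3+R4) = 9.717 × 0.7201 = 6.997 mV.

V_B ≈ 7.00 mV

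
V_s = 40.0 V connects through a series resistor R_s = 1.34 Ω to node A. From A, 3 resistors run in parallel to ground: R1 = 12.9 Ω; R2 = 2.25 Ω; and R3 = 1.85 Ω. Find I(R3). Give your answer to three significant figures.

I ≈ 8.92 A

Equivalent of the parallel group: R_p = 0.9412 Ω.
V_A by voltage divider: V_A = 40.0 × 0.9412/(1.34 + 0.9412) = 16.50 V.
Branch current I = V_A/R3 = 16.50/1.85 = 8.921 A.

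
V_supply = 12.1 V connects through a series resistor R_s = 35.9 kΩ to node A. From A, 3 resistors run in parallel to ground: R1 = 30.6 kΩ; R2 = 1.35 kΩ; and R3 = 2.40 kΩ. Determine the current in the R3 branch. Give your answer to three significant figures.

I ≈ 0.115 mA

Equivalent of the parallel group: R_p = 0.8403 kΩ.
V_A = 12.1 × 0.8403/36.74 = 0.2767 V.
Branch current I = V_A/R3 = 0.2767/2.40 = 0.1153 mA.
(Equivalently: I_total = 0.3293 mA, then current-divider fraction G_k/ΣG = 0.3501.)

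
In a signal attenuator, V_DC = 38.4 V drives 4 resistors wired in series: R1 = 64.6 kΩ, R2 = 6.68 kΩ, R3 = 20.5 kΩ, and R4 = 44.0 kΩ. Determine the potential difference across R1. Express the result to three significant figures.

ΣR = 64.6 + 6.68 + 20.5 + 44.0 = 135.8 kΩ.
V = V_DC · R/ΣR = 38.4 × 0.4758 = 18.27 V.

V ≈ 18.3 V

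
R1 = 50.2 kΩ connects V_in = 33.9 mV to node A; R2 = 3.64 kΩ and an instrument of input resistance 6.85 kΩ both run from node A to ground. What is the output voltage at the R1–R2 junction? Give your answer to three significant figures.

The load sits in parallel with R2, giving an effective lower resistance R2' = R2·R_L/(R2+R_L) = 2.377 kΩ.
Then V_out = V_in · R2'/(R1 + R2') = 33.9 × 2.377/52.58 = 1.533 mV.

V_out ≈ 1.53 mV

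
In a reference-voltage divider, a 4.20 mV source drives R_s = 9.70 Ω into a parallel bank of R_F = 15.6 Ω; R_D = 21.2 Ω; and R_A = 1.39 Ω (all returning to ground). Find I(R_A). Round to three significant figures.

I ≈ 0.334 mA

Equivalent of the parallel group: R_p = 1.204 Ω.
Node voltage V_A = V_s · R_p/(R_s + R_p) = 4.20 × 0.1104 = 0.4637 mV.
Branch current I = V_A/R_A = 0.4637/1.39 = 0.3336 mA.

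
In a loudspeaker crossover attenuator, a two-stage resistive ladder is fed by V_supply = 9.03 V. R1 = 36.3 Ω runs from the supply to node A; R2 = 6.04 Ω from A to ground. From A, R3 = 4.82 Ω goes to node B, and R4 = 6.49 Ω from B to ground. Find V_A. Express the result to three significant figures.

V_A ≈ 0.884 V

Node A sees R2 in parallel with the series input of stage 2, R3 + R4 = 11.31 Ω.
R2 ‖ (R3+R4) = 3.937 Ω.
So V_A = 9.03 × 0.09785 = 0.8836 V.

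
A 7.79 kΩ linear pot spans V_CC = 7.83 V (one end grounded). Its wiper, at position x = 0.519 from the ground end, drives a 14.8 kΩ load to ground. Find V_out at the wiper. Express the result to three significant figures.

Split the track: R_lower = x·R_p = 4.043 kΩ, R_upper = (1−x)·R_p = 3.747 kΩ.
R_L loads the lower segment: effective lower R = 3.176 kΩ.
Loaded-divider output: V_out = 7.83 × 0.4587 = 3.592 V.

V_out ≈ 3.59 V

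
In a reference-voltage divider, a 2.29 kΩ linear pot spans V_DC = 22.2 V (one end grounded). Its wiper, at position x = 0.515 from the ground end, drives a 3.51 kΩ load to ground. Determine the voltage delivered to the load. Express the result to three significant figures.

V_out ≈ 9.83 V

The pot divides into 1.111 kΩ above the wiper and 1.179 kΩ below.
Lower segment in parallel with the load: 1.179 ‖ 3.51 = 0.8827 kΩ.
Loaded-divider output: V_out = 22.2 × 0.4428 = 9.831 V.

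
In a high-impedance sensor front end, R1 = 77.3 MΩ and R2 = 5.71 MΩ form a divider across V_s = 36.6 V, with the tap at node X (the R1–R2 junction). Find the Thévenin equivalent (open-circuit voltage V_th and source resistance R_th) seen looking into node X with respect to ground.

Open-circuit (no load on X): V_th = V_s · R2/(R1 + R2) = 36.6 × 5.71/(77.30 + 5.71) = 2.518 V.
Zeroing V_s shorts the top of R1 to ground, so R_th = R1 ‖ R2 = 5.317 MΩ.

V_th ≈ 2.52 V, R_th ≈ 5.32 MΩ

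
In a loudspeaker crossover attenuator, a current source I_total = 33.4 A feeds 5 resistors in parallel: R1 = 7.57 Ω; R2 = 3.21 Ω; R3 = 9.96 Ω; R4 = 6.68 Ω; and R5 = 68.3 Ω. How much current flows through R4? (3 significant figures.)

I ≈ 7.06 A

ΣG = 1/7.57 + 1/3.21 + 1/9.96 + 1/6.68 + 1/68.3 = 0.7084.
By the current-divider rule, I = I_total · G_k/ΣG = 33.4 × 0.2113 = 7.058 A.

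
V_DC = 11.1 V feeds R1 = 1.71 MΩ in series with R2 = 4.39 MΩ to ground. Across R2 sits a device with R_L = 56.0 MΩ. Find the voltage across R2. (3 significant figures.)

V_out ≈ 7.82 V

The load sits in parallel with R2, giving an effective lower resistance R2' = R2·R_L/(R2+R_L) = 4.071 MΩ.
Voltage divider with the loaded lower leg: V_out = 11.1 × 4.071/(1.71 + 4.071) = 11.1 × 0.7042 = 7.817 V.
(Unloaded it would be 7.99 V; the load pulls it down.)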